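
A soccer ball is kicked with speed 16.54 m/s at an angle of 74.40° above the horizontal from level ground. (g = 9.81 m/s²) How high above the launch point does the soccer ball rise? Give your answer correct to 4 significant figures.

Vertical component of launch velocity: v_y = 16.54 sin 74.40° = 15.931 m/s.
At the highest point the vertical velocity is zero, so v_y² = 2 g h_max.
h_max = (15.931)² / (2 × 9.81) = 253.80 / 19.62 = 12.94 m.

12.94 m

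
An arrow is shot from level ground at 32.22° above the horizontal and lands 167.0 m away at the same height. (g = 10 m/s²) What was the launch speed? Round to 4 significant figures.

43.03 m/s

On level ground, R = v₀² sin(2θ) / g, so v₀ = √(R g / sin 2θ).
sin(2 × 32.22°) = 0.9021.
v₀ = √(167.0 × 10 / 0.9021) = √1851.2 = 43.03 m/s.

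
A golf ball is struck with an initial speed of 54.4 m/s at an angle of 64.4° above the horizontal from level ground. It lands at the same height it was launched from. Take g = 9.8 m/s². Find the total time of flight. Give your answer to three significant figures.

Vertical component: v_y = 54.4 sin 64.4° = 49.06 m/s.
For a projectile landing at launch height, time of flight is t = 2 v_y / g = 2 × 49.06 / 9.8 = 10.0 s.

10.0 s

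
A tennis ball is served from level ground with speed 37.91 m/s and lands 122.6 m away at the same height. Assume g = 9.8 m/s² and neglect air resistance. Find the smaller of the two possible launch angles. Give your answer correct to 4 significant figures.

Level-ground range: R = v₀² sin(2θ)/g ⇒ sin 2θ = R g / v₀² = 122.6×9.8/37.91² = 0.8360.
2θ = arcsin(0.8360) = 56.720° or 180° − 56.720° = 123.280°.
So θ = 28.36° or θ = 61.64°.

28.36°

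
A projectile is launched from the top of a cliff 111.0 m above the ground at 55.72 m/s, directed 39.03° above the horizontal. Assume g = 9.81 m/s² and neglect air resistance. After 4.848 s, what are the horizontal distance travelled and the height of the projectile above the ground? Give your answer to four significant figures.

v_x = 55.72 cos 39.03° = 43.284 m/s; v_y0 = 55.72 sin 39.03° = 35.088 m/s.
x = v_x t = 43.284 × 4.848 = 209.8 m.
y = 111.0 + v_y0 t − ½ g t² = 165.8 m.

x = 209.8 m, y = 165.8 m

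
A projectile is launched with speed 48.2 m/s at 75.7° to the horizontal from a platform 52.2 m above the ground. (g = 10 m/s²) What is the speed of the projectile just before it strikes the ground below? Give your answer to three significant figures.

58.0 m/s

v_x = 48.2 cos 75.7° = 11.91 m/s is unchanged throughout.
For the vertical component, v_y² = v_y0² + 2 g h = (46.71)² + 2×10×52.2 = 3226, so |v_y| = 56.80 m/s.
Impact speed = √(v_x² + v_y²) = √(141.8 + 3226) = 58.0 m/s.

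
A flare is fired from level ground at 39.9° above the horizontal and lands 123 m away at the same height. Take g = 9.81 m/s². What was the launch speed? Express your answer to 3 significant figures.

On level ground, R = v₀² sin(2θ) / g, so v₀ = √(R g / sin 2θ).
sin(2 × 39.9°) = 0.9842.
v₀ = √(123 × 9.81 / 0.9842) = √1226 = 35.0 m/s.

35.0 m/s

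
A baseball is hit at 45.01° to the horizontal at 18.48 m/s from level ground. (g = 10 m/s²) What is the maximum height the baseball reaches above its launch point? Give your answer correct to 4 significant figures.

Vertical component of launch velocity: v_y = 18.48 sin 45.01° = 13.070 m/s.
At the highest point the vertical velocity is zero, so v_y² = 2 g h_max.
h_max = (13.070)² / (2 × 10) = 170.82 / 20.00 = 8.541 m.

8.541 m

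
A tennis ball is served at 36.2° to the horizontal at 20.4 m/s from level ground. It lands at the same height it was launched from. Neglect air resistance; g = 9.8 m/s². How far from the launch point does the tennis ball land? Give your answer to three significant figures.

40.5 m

Components: v_x = 20.4 cos 36.2° = 16.46 m/s, v_y = 20.4 sin 36.2° = 12.05 m/s.
Time of flight (same landing height): t = 2 v_y / g = 2 × 12.05 / 9.8 = 2.459 s.
Range: R = v_x · t = 16.46 × 2.459 = 40.5 m.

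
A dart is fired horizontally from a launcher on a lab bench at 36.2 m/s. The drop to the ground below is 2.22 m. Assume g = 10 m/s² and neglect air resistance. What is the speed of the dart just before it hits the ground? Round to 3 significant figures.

Fall time: t = √(2 × 2.22 / 10) = 0.6663 s.
At impact: v_x = 36.2 m/s (unchanged), v_y = g t = 10 × 0.6663 = 6.663 m/s.
Speed = √(v_x² + v_y²) = √(1310 + 44.40) = 36.8 m/s.

36.8 m/s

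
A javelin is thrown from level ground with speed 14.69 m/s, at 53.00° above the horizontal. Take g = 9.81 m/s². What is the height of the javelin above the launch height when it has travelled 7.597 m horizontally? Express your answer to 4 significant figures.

v_x = 14.69 cos 53.00° = 8.8407 m/s, v_y0 = 14.69 sin 53.00° = 11.732 m/s.
Time to reach x = 7.597 m: t = x / v_x = 7.597 / 8.8407 = 0.85932 s.
y = v_y0 t − ½ g t² = 11.732×0.85932 − 4.905×0.85932² = 6.460 m.

6.460 m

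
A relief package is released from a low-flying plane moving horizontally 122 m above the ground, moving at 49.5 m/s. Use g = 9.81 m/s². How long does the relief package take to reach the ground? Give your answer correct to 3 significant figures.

4.99 s

The horizontal speed doesn't affect the fall. With v_y0 = 0, h = ½ g t².
t = √(2 × 122 / 9.81) = √24.87 = 4.99 s.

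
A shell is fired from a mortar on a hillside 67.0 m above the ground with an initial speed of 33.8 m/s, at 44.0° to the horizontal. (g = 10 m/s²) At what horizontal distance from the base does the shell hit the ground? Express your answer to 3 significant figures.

Components: v_x = 33.8 cos 44.0° = 24.31 m/s, v_y = 33.8 sin 44.0° = 23.48 m/s.
Vertical: 0 = 67.0 + 23.48 t − ½(10) t² ⇒ 5.000 t² − 23.48 t − 67.0 = 0.
t = [23.48 + √(551.3 + 1340)] / 10.00 = 6.697 s.
Horizontal: R = v_x · t = 24.31 × 6.697 = 163 m.

163 m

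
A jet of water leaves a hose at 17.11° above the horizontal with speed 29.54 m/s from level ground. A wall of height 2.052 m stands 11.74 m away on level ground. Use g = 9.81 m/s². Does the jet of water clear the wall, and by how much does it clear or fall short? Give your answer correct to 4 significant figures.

Yes — it clears the wall by 0.7138 m.

v_x = 29.54 cos 17.11° = 28.233 m/s; v_y0 = 29.54 sin 17.11° = 8.6909 m/s.
Time to reach the wall: t = 11.74 / 28.233 = 0.41583 s.
Height at that point: y = 8.6909×0.41583 − 4.905×0.41583² = 2.7658 m.
That is 2.7658 − 2.052 = 0.7138 m above the top of the wall, so the jet of water clears it.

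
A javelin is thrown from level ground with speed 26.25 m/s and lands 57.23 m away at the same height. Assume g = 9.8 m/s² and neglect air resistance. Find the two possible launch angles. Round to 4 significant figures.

27.24° and 62.76°

Level-ground range: R = v₀² sin(2θ)/g ⇒ sin 2θ = R g / v₀² = 57.23×9.8/26.25² = 0.8139.
2θ = arcsin(0.8139) = 54.479° or 180° − 54.479° = 125.521°.
So θ = 27.24° or θ = 62.76°.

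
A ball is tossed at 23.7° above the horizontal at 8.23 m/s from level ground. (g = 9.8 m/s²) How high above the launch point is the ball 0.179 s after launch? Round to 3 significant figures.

0.435 m

v_y0 = 8.23 sin 23.7° = 3.308 m/s.
y(t) = v_y0 t − ½ g t² = 3.308×0.179 − 4.900×0.179² = 0.435 m.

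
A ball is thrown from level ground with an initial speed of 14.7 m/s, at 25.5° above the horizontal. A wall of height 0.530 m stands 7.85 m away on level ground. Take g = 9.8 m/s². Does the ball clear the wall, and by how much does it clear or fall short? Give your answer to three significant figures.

v_x = 14.7 cos 25.5° = 13.27 m/s; v_y0 = 14.7 sin 25.5° = 6.329 m/s.
Time to reach the wall: t = 7.85 / 13.27 = 0.5916 s.
Height at that point: y = 6.329×0.5916 − 4.900×0.5916² = 2.029 m.
That is 2.029 − 0.530 = 1.50 m above the top of the wall, so the ball clears it.

Yes — it clears the wall by 1.50 m.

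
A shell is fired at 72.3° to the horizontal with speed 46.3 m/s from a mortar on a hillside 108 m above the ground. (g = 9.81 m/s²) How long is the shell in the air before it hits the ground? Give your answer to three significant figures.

11.0 s

Vertical component: v_y = 46.3 sin 72.3° = 44.11 m/s.
Taking up as positive with launch at y = 108 m, landing at y = 0: 0 = 108 + 44.11 t − ½(9.81) t².
Solving 4.905 t² − 44.11 t − 108 = 0 gives t = [44.11 + √(44.11² + 4·4.905·108)] / 9.810 = 11.0 s.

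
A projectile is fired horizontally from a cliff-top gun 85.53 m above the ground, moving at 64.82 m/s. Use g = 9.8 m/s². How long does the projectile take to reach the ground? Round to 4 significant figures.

The horizontal speed doesn't affect the fall. With v_y0 = 0, h = ½ g t².
t = √(2 × 85.53 / 9.8) = √17.455 = 4.178 s.

4.178 s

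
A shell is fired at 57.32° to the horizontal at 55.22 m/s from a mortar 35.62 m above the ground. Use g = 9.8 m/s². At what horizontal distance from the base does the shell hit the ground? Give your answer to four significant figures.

304.1 m

Components: v_x = 55.22 cos 57.32° = 29.816 m/s, v_y = 55.22 sin 57.32° = 46.479 m/s.
Vertical: 0 = 35.62 + 46.479 t − ½(9.8) t² ⇒ 4.900 t² − 46.479 t − 35.62 = 0.
t = [46.479 + √(2160.3 + 698.15)] / 9.800 = 10.198 s.
Horizontal: R = v_x · t = 29.816 × 10.198 = 304.1 m.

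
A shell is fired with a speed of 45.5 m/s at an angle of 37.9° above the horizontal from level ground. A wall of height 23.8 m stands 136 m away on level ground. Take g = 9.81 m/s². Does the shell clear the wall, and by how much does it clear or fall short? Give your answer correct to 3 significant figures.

Yes — it clears the wall by 11.7 m.

v_x = 45.5 cos 37.9° = 35.90 m/s; v_y0 = 45.5 sin 37.9° = 27.95 m/s.
Time to reach the wall: t = 136 / 35.90 = 3.788 s.
Height at that point: y = 27.95×3.788 − 4.905×3.788² = 35.49 m.
That is 35.49 − 23.8 = 11.7 m above the top of the wall, so the shell clears it.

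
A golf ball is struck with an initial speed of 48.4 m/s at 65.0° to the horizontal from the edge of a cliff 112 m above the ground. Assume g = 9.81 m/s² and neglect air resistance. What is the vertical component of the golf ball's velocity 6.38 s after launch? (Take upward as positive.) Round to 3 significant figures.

Initial vertical component: v_y0 = 48.4 sin 65.0° = 43.87 m/s.
v_y(t) = v_y0 − g t = 43.87 − 9.81 × 6.38 = -18.7 m/s.

-18.7 m/s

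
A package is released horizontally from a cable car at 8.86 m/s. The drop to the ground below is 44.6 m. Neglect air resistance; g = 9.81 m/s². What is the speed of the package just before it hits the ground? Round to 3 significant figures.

30.9 m/s

Fall time: t = √(2 × 44.6 / 9.81) = 3.015 s.
At impact: v_x = 8.86 m/s (unchanged), v_y = g t = 9.81 × 3.015 = 29.58 m/s.
Speed = √(v_x² + v_y²) = √(78.50 + 875.0) = 30.9 m/s.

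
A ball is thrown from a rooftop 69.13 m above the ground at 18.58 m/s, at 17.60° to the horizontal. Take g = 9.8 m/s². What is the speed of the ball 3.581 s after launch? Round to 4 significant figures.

34.39 m/s

v_x = 18.58 cos 17.60° = 17.710 m/s (constant).
v_y(t) = 18.58 sin 17.60° − g t = 5.6180 − 9.8 × 3.581 = -29.476 m/s.
Speed = √(v_x² + v_y²) = √(313.64 + 868.83) = 34.39 m/s.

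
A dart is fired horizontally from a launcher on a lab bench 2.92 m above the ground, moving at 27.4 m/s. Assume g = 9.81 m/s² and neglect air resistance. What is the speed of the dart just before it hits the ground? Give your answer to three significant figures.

28.4 m/s

Fall time: t = √(2 × 2.92 / 9.81) = 0.7716 s.
At impact: v_x = 27.4 m/s (unchanged), v_y = g t = 9.81 × 0.7716 = 7.569 m/s.
Speed = √(v_x² + v_y²) = √(750.8 + 57.29) = 28.4 m/s.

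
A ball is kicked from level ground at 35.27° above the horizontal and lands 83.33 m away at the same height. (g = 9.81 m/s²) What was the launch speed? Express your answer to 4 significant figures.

29.44 m/s

On level ground, R = v₀² sin(2θ) / g, so v₀ = √(R g / sin 2θ).
sin(2 × 35.27°) = 0.9429.
v₀ = √(83.33 × 9.81 / 0.9429) = √866.97 = 29.44 m/s.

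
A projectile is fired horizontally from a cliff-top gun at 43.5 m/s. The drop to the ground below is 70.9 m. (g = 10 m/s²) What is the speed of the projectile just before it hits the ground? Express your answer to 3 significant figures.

Fall time: t = √(2 × 70.9 / 10) = 3.766 s.
At impact: v_x = 43.5 m/s (unchanged), v_y = g t = 10 × 3.766 = 37.66 m/s.
Speed = √(v_x² + v_y²) = √(1892 + 1418) = 57.5 m/s.

57.5 m/s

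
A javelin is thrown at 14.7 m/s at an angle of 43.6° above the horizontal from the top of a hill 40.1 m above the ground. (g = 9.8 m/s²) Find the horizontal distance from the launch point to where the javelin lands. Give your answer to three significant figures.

43.4 m

Components: v_x = 14.7 cos 43.6° = 10.65 m/s, v_y = 14.7 sin 43.6° = 10.14 m/s.
Vertical: 0 = 40.1 + 10.14 t − ½(9.8) t² ⇒ 4.900 t² − 10.14 t − 40.1 = 0.
t = [10.14 + √(102.8 + 786.0)] / 9.800 = 4.077 s.
Horizontal: R = v_x · t = 10.65 × 4.077 = 43.4 m.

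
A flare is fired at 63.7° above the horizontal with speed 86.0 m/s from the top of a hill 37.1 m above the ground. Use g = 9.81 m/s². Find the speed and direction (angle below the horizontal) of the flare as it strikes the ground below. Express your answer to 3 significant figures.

v_x = 86.0 cos 63.7° = 38.10 m/s (constant).
|v_y| at impact = √((77.10)² + 2×9.81×37.1) = 81.68 m/s.
Speed = √(38.10² + 81.68²) = 90.1 m/s; angle = arctan(81.68/38.10) = 65.0° below horizontal.

90.1 m/s at 65.0° below the horizontal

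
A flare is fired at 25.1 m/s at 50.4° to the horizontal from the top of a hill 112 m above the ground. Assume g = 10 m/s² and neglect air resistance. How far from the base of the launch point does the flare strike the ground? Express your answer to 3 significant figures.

Components: v_x = 25.1 cos 50.4° = 16.00 m/s, v_y = 25.1 sin 50.4° = 19.34 m/s.
Vertical: 0 = 112 + 19.34 t − ½(10) t² ⇒ 5.000 t² − 19.34 t − 112 = 0.
t = [19.34 + √(374.0 + 2240)] / 10.00 = 7.047 s.
Horizontal: R = v_x · t = 16.00 × 7.047 = 113 m.

113 m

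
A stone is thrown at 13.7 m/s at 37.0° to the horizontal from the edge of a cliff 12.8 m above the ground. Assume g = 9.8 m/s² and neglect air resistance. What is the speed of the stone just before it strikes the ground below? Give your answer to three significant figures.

20.9 m/s

v_x = 13.7 cos 37.0° = 10.94 m/s is unchanged throughout.
For the vertical component, v_y² = v_y0² + 2 g h = (8.245)² + 2×9.8×12.8 = 318.9, so |v_y| = 17.86 m/s.
Impact speed = √(v_x² + v_y²) = √(119.7 + 318.9) = 20.9 m/s.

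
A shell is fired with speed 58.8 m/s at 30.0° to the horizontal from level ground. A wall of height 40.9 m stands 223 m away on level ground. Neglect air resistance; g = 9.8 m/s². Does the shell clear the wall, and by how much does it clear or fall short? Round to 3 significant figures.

v_x = 58.8 cos 30.0° = 50.92 m/s; v_y0 = 58.8 sin 30.0° = 29.40 m/s.
Time to reach the wall: t = 223 / 50.92 = 4.379 s.
Height at that point: y = 29.40×4.379 − 4.900×4.379² = 34.78 m.
That is 40.9 − 34.78 = 6.12 m below the top of the wall, so the shell does not clear it.

No — it falls 6.12 m short of clearing the wall.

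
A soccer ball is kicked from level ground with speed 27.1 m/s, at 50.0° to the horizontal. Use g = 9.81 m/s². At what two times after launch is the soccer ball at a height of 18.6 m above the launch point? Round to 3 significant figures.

v_y0 = 27.1 sin 50.0° = 20.76 m/s.
Set y = v_y0 t − ½ g t² = 18.6: 4.905 t² − 20.76 t + 18.6 = 0.
t = [20.76 ± √(431.0 − 364.9)] / 9.81 = (20.76 ± 8.130) / 9.81, giving t = 1.29 s or t = 2.94 s.
So the soccer ball is at 18.6 m at t = 1.29 s (rising) and t = 2.94 s (falling).

1.29 s and 2.94 s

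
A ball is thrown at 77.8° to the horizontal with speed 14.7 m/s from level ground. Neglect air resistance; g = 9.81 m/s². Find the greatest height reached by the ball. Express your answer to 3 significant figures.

Vertical component of launch velocity: v_y = 14.7 sin 77.8° = 14.37 m/s.
At the highest point the vertical velocity is zero, so v_y² = 2 g h_max.
h_max = (14.37)² / (2 × 9.81) = 206.5 / 19.62 = 10.5 m.

10.5 m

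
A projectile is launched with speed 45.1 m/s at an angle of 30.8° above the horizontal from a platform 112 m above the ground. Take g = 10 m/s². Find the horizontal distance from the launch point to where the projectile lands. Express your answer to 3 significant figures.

Components: v_x = 45.1 cos 30.8° = 38.74 m/s, v_y = 45.1 sin 30.8° = 23.09 m/s.
Vertical: 0 = 112 + 23.09 t − ½(10) t² ⇒ 5.000 t² − 23.09 t − 112 = 0.
t = [23.09 + √(533.1 + 2240)] / 10.00 = 7.575 s.
Horizontal: R = v_x · t = 38.74 × 7.575 = 293 m.

293 m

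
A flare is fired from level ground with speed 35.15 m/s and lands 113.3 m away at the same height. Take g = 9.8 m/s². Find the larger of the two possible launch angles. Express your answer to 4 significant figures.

Level-ground range: R = v₀² sin(2θ)/g ⇒ sin 2θ = R g / v₀² = 113.3×9.8/35.15² = 0.8987.
2θ = arcsin(0.8987) = 63.988° or 180° − 63.988° = 116.012°.
So θ = 31.99° or θ = 58.01°.

58.01°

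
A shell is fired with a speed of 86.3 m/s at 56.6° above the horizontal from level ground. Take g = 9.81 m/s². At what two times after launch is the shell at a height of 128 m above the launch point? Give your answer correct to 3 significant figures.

v_y0 = 86.3 sin 56.6° = 72.05 m/s.
Set y = v_y0 t − ½ g t² = 128: 4.905 t² − 72.05 t + 128 = 0.
t = [72.05 ± √(5191 − 2511)] / 9.81 = (72.05 ± 51.77) / 9.81, giving t = 2.07 s or t = 12.6 s.
So the shell is at 128 m at t = 2.07 s (rising) and t = 12.6 s (falling).

2.07 s and 12.6 s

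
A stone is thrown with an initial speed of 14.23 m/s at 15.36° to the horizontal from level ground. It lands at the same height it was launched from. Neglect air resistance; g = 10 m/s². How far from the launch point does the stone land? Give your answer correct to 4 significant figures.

10.34 m

Components: v_x = 14.23 cos 15.36° = 13.722 m/s, v_y = 14.23 sin 15.36° = 3.7693 m/s.
Time of flight (same landing height): t = 2 v_y / g = 2 × 3.7693 / 10 = 0.75386 s.
Range: R = v_x · t = 13.722 × 0.75386 = 10.34 m.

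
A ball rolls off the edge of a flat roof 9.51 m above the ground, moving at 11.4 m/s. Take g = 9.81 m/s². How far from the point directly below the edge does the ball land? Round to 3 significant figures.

Initial vertical velocity is zero, so the fall time comes from h = ½ g t²: t = √(2 × 9.51 / 9.81) = 1.392 s.
Horizontal motion is uniform at 11.4 m/s, so x = 11.4 × 1.392 = 15.9 m.

15.9 m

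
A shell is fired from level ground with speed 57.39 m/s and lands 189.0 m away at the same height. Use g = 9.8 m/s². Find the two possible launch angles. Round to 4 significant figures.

17.11° and 72.89°

Level-ground range: R = v₀² sin(2θ)/g ⇒ sin 2θ = R g / v₀² = 189.0×9.8/57.39² = 0.5624.
2θ = arcsin(0.5624) = 34.222° or 180° − 34.222° = 145.778°.
So θ = 17.11° or θ = 72.89°.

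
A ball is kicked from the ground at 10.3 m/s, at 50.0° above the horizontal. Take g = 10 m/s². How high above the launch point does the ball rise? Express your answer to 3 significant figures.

3.11 m

Vertical component of launch velocity: v_y = 10.3 sin 50.0° = 7.890 m/s.
At the highest point the vertical velocity is zero, so v_y² = 2 g h_max.
h_max = (7.890)² / (2 × 10) = 62.25 / 20.00 = 3.11 m.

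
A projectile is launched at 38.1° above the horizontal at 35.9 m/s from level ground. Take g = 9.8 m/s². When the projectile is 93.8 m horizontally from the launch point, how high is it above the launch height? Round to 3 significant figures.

19.5 m

v_x = 35.9 cos 38.1° = 28.25 m/s, v_y0 = 35.9 sin 38.1° = 22.15 m/s.
Time to reach x = 93.8 m: t = x / v_x = 93.8 / 28.25 = 3.320 s.
y = v_y0 t − ½ g t² = 22.15×3.320 − 4.900×3.320² = 19.5 m.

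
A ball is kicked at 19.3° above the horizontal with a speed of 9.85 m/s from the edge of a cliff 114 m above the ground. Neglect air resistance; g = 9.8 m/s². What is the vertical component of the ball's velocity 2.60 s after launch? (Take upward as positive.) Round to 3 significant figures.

-22.2 m/s

Initial vertical component: v_y0 = 9.85 sin 19.3° = 3.256 m/s.
v_y(t) = v_y0 − g t = 3.256 − 9.8 × 2.60 = -22.2 m/s.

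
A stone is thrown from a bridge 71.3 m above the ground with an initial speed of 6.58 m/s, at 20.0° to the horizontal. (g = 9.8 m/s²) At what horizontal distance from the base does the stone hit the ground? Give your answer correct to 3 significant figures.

Components: v_x = 6.58 cos 20.0° = 6.183 m/s, v_y = 6.58 sin 20.0° = 2.250 m/s.
Vertical: 0 = 71.3 + 2.250 t − ½(9.8) t² ⇒ 4.900 t² − 2.250 t − 71.3 = 0.
t = [2.250 + √(5.062 + 1397)] / 9.800 = 4.050 s.
Horizontal: R = v_x · t = 6.183 × 4.050 = 25.0 m.

25.0 m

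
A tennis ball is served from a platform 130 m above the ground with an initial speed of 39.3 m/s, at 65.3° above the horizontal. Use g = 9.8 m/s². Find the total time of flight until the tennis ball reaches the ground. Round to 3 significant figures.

9.95 s

Vertical component: v_y = 39.3 sin 65.3° = 35.70 m/s.
Taking up as positive with launch at y = 130 m, landing at y = 0: 0 = 130 + 35.70 t − ½(9.8) t².
Solving 4.900 t² − 35.70 t − 130 = 0 gives t = [35.70 + √(35.70² + 4·4.900·130)] / 9.800 = 9.95 s.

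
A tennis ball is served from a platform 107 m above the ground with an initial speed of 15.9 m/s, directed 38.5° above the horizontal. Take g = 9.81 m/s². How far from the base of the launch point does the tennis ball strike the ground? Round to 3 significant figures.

72.0 m

Components: v_x = 15.9 cos 38.5° = 12.44 m/s, v_y = 15.9 sin 38.5° = 9.898 m/s.
Vertical: 0 = 107 + 9.898 t − ½(9.81) t² ⇒ 4.905 t² − 9.898 t − 107 = 0.
t = [9.898 + √(97.97 + 2099)] / 9.810 = 5.787 s.
Horizontal: R = v_x · t = 12.44 × 5.787 = 72.0 m.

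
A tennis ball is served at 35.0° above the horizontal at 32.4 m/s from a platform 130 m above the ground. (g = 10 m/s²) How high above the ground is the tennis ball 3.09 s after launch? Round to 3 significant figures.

v_y0 = 32.4 sin 35.0° = 18.58 m/s.
y(t) = 130 + v_y0 t − ½ g t² = 130 + 18.58×3.09 − ½×10×3.09² = 140 m.

140 m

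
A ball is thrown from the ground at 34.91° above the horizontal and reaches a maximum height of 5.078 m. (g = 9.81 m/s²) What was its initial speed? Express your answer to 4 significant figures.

17.44 m/s

At maximum height v_y = 0, so (v₀ sin θ)² = 2 g H.
v₀ sin 34.91° = √(2 × 9.81 × 5.078) = 9.9815 m/s.
v₀ = 9.9815 / sin 34.91° = 9.9815 / 0.5723 = 17.44 m/s.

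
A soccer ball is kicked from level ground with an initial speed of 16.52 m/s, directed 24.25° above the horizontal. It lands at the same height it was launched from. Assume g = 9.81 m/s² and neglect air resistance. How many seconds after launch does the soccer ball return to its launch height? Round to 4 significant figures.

Vertical component: v_y = 16.52 sin 24.25° = 6.7851 m/s.
For a projectile landing at launch height, time of flight is t = 2 v_y / g = 2 × 6.7851 / 9.81 = 1.383 s.

1.383 s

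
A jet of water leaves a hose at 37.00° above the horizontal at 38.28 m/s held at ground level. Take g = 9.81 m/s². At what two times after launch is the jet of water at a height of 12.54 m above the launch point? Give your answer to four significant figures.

0.6284 s and 4.068 s

v_y0 = 38.28 sin 37.00° = 23.037 m/s.
Set y = v_y0 t − ½ g t² = 12.54: 4.905 t² − 23.037 t + 12.54 = 0.
t = [23.037 ± √(530.70 − 246.03)] / 9.81 = (23.037 ± 16.872) / 9.81, giving t = 0.6284 s or t = 4.068 s.
So the jet of water is at 12.54 m at t = 0.6284 s (rising) and t = 4.068 s (falling).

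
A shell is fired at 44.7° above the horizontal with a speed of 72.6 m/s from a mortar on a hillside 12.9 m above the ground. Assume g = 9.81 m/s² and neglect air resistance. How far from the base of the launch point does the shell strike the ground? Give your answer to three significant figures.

550 m

Components: v_x = 72.6 cos 44.7° = 51.60 m/s, v_y = 72.6 sin 44.7° = 51.07 m/s.
Vertical: 0 = 12.9 + 51.07 t − ½(9.81) t² ⇒ 4.905 t² − 51.07 t − 12.9 = 0.
t = [51.07 + √(2608 + 253.1)] / 9.810 = 10.66 s.
Horizontal: R = v_x · t = 51.60 × 10.66 = 550 m.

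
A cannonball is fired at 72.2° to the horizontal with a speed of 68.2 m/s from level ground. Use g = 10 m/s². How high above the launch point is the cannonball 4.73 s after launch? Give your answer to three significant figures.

195 m

v_y0 = 68.2 sin 72.2° = 64.94 m/s.
y(t) = v_y0 t − ½ g t² = 64.94×4.73 − 5.000×4.73² = 195 m.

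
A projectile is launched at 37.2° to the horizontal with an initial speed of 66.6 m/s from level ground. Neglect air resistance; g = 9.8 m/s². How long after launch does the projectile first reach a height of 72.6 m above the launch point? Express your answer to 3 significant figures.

v_y0 = 66.6 sin 37.2° = 40.27 m/s.
Set y = v_y0 t − ½ g t² = 72.6: 4.900 t² − 40.27 t + 72.6 = 0.
t = [40.27 ± √(1622 − 1423)] / 9.8 = (40.27 ± 14.11) / 9.8, giving t = 2.67 s or t = 5.55 s.
The projectile is on the way up at the first time, so t = 2.67 s.

2.67 s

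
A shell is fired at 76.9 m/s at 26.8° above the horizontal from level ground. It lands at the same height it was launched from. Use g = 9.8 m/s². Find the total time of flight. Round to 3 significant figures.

Vertical component: v_y = 76.9 sin 26.8° = 34.67 m/s.
For a projectile landing at launch height, time of flight is t = 2 v_y / g = 2 × 34.67 / 9.8 = 7.08 s.

7.08 s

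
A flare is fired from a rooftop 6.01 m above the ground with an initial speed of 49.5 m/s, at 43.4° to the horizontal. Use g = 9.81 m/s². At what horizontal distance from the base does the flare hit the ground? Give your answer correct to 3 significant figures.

256 m

Components: v_x = 49.5 cos 43.4° = 35.97 m/s, v_y = 49.5 sin 43.4° = 34.01 m/s.
Vertical: 0 = 6.01 + 34.01 t − ½(9.81) t² ⇒ 4.905 t² − 34.01 t − 6.01 = 0.
t = [34.01 + √(1157 + 117.9)] / 9.810 = 7.107 s.
Horizontal: R = v_x · t = 35.97 × 7.107 = 256 m.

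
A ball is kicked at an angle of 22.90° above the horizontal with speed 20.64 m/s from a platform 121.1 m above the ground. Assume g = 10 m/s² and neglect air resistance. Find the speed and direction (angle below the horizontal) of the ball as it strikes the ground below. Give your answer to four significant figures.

53.37 m/s at 69.13° below the horizontal

v_x = 20.64 cos 22.90° = 19.013 m/s (constant).
|v_y| at impact = √((8.0315)² + 2×10×121.1) = 49.865 m/s.
Speed = √(19.013² + 49.865²) = 53.37 m/s; angle = arctan(49.865/19.013) = 69.13° below horizontal.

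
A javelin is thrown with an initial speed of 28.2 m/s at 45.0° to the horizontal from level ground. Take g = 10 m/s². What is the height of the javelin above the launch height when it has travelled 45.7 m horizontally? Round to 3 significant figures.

19.4 m

v_x = 28.2 cos 45.0° = 19.94 m/s, v_y0 = 28.2 sin 45.0° = 19.94 m/s.
Time to reach x = 45.7 m: t = x / v_x = 45.7 / 19.94 = 2.292 s.
y = v_y0 t − ½ g t² = 19.94×2.292 − 5.000×2.292² = 19.4 m.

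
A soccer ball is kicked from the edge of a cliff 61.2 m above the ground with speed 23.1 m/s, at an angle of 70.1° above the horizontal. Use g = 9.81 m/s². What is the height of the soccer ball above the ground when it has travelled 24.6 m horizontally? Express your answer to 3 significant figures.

v_x = 23.1 cos 70.1° = 7.863 m/s, v_y0 = 23.1 sin 70.1° = 21.72 m/s.
Time to reach x = 24.6 m: t = x / v_x = 24.6 / 7.863 = 3.129 s.
y = 61.2 + v_y0 t − ½ g t² = 61.2 + 21.72×3.129 − 4.905×3.129² = 81.1 m.

81.1 m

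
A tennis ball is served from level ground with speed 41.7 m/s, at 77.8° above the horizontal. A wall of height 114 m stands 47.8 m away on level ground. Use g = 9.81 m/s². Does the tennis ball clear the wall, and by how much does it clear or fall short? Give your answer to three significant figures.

No — it falls 37.2 m short of clearing the wall.

v_x = 41.7 cos 77.8° = 8.812 m/s; v_y0 = 41.7 sin 77.8° = 40.76 m/s.
Time to reach the wall: t = 47.8 / 8.812 = 5.424 s.
Height at that point: y = 40.76×5.424 − 4.905×5.424² = 76.78 m.
That is 114 − 76.78 = 37.2 m below the top of the wall, so the tennis ball does not clear it.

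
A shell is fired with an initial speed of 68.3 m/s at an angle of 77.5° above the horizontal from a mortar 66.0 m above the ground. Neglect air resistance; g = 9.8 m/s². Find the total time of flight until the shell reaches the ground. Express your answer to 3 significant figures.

Vertical component: v_y = 68.3 sin 77.5° = 66.68 m/s.
Taking up as positive with launch at y = 66.0 m, landing at y = 0: 0 = 66.0 + 66.68 t − ½(9.8) t².
Solving 4.900 t² − 66.68 t − 66.0 = 0 gives t = [66.68 + √(66.68² + 4·4.900·66.0)] / 9.800 = 14.5 s.

14.5 s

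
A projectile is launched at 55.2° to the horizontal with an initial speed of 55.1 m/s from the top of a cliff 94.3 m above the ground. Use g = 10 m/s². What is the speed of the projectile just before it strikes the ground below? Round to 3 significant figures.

v_x = 55.1 cos 55.2° = 31.45 m/s is unchanged throughout.
For the vertical component, v_y² = v_y0² + 2 g h = (45.25)² + 2×10×94.3 = 3934, so |v_y| = 62.72 m/s.
Impact speed = √(v_x² + v_y²) = √(989.1 + 3934) = 70.2 m/s.

70.2 m/s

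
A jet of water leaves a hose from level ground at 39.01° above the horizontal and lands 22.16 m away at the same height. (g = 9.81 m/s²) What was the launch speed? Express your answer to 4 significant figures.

On level ground, R = v₀² sin(2θ) / g, so v₀ = √(R g / sin 2θ).
sin(2 × 39.01°) = 0.9782.
v₀ = √(22.16 × 9.81 / 0.9782) = √222.23 = 14.91 m/s.

14.91 m/s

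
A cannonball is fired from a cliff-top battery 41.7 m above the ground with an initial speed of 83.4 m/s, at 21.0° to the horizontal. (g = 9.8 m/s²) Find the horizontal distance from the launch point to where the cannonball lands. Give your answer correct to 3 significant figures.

Components: v_x = 83.4 cos 21.0° = 77.86 m/s, v_y = 83.4 sin 21.0° = 29.89 m/s.
Vertical: 0 = 41.7 + 29.89 t − ½(9.8) t² ⇒ 4.900 t² − 29.89 t − 41.7 = 0.
t = [29.89 + √(893.4 + 817.3)] / 9.800 = 7.270 s.
Horizontal: R = v_x · t = 77.86 × 7.270 = 566 m.

566 m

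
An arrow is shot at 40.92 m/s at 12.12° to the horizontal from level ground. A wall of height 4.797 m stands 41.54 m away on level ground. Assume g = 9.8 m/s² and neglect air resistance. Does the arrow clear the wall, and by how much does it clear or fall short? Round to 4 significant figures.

v_x = 40.92 cos 12.12° = 40.008 m/s; v_y0 = 40.92 sin 12.12° = 8.5916 m/s.
Time to reach the wall: t = 41.54 / 40.008 = 1.0383 s.
Height at that point: y = 8.5916×1.0383 − 4.900×1.0383² = 3.6381 m.
That is 4.797 − 3.6381 = 1.159 m below the top of the wall, so the arrow does not clear it.

No — it falls 1.159 m short of clearing the wall.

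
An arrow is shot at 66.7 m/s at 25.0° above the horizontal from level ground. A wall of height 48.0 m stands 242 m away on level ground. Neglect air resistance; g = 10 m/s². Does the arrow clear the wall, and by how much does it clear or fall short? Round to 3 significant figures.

No — it falls 15.3 m short of clearing the wall.

v_x = 66.7 cos 25.0° = 60.45 m/s; v_y0 = 66.7 sin 25.0° = 28.19 m/s.
Time to reach the wall: t = 242 / 60.45 = 4.003 s.
Height at that point: y = 28.19×4.003 − 5.000×4.003² = 32.72 m.
That is 48.0 − 32.72 = 15.3 m below the top of the wall, so the arrow does not clear it.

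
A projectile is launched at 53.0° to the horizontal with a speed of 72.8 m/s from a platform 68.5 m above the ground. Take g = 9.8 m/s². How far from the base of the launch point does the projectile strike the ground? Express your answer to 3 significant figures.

Components: v_x = 72.8 cos 53.0° = 43.81 m/s, v_y = 72.8 sin 53.0° = 58.14 m/s.
Vertical: 0 = 68.5 + 58.14 t − ½(9.8) t² ⇒ 4.900 t² − 58.14 t − 68.5 = 0.
t = [58.14 + √(3380 + 1343)] / 9.800 = 12.95 s.
Horizontal: R = v_x · t = 43.81 × 12.95 = 567 m.

567 m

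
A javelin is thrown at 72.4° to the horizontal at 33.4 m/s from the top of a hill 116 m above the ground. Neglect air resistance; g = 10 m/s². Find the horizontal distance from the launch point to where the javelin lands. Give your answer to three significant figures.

90.5 m

Components: v_x = 33.4 cos 72.4° = 10.10 m/s, v_y = 33.4 sin 72.4° = 31.84 m/s.
Vertical: 0 = 116 + 31.84 t − ½(10) t² ⇒ 5.000 t² − 31.84 t − 116 = 0.
t = [31.84 + √(1014 + 2320)] / 10.00 = 8.958 s.
Horizontal: R = v_x · t = 10.10 × 8.958 = 90.5 m.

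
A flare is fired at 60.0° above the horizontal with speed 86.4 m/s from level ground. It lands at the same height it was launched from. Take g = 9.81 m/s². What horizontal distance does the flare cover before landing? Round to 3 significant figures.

659 m

Components: v_x = 86.4 cos 60.0° = 43.20 m/s, v_y = 86.4 sin 60.0° = 74.82 m/s.
Time of flight (same landing height): t = 2 v_y / g = 2 × 74.82 / 9.81 = 15.25 s.
Range: R = v_x · t = 43.20 × 15.25 = 659 m.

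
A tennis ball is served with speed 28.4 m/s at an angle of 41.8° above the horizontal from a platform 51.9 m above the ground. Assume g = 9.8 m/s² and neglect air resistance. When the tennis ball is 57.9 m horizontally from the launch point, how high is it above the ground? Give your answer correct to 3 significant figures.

v_x = 28.4 cos 41.8° = 21.17 m/s, v_y0 = 28.4 sin 41.8° = 18.93 m/s.
Time to reach x = 57.9 m: t = x / v_x = 57.9 / 21.17 = 2.735 s.
y = 51.9 + v_y0 t − ½ g t² = 51.9 + 18.93×2.735 − 4.900×2.735² = 67.0 m.

67.0 m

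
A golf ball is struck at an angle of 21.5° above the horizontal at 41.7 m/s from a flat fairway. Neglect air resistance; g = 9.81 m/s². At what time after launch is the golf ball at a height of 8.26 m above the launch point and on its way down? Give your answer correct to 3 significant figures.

v_y0 = 41.7 sin 21.5° = 15.28 m/s.
Set y = v_y0 t − ½ g t² = 8.26: 4.905 t² − 15.28 t + 8.26 = 0.
t = [15.28 ± √(233.5 − 162.1)] / 9.81 = (15.28 ± 8.450) / 9.81, giving t = 0.696 s or t = 2.42 s.
On the way down corresponds to the larger root: t = 2.42 s.

2.42 s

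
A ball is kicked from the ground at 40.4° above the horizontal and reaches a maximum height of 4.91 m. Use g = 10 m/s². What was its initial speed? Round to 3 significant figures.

15.3 m/s

At maximum height v_y = 0, so (v₀ sin θ)² = 2 g H.
v₀ sin 40.4° = √(2 × 10 × 4.91) = 9.910 m/s.
v₀ = 9.910 / sin 40.4° = 9.910 / 0.6481 = 15.3 m/s.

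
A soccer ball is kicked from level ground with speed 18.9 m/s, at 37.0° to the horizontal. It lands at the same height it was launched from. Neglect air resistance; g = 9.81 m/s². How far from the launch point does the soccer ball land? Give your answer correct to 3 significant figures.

Components: v_x = 18.9 cos 37.0° = 15.09 m/s, v_y = 18.9 sin 37.0° = 11.37 m/s.
Time of flight (same landing height): t = 2 v_y / g = 2 × 11.37 / 9.81 = 2.318 s.
Range: R = v_x · t = 15.09 × 2.318 = 35.0 m.

35.0 m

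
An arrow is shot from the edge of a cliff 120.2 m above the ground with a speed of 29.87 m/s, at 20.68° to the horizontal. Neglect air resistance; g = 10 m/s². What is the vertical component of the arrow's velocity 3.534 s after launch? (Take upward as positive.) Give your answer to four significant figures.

-24.79 m/s

Initial vertical component: v_y0 = 29.87 sin 20.68° = 10.549 m/s.
v_y(t) = v_y0 − g t = 10.549 − 10 × 3.534 = -24.79 m/s.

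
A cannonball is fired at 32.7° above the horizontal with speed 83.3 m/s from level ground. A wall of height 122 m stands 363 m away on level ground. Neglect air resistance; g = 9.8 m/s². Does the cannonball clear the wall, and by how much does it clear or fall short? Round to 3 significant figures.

v_x = 83.3 cos 32.7° = 70.10 m/s; v_y0 = 83.3 sin 32.7° = 45.00 m/s.
Time to reach the wall: t = 363 / 70.10 = 5.178 s.
Height at that point: y = 45.00×5.178 − 4.900×5.178² = 101.6 m.
That is 122 − 101.6 = 20.4 m below the top of the wall, so the cannonball does not clear it.

No — it falls 20.4 m short of clearing the wall.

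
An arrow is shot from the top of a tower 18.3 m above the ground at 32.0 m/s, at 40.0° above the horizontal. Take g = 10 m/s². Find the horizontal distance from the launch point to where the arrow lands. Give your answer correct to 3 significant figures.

Components: v_x = 32.0 cos 40.0° = 24.51 m/s, v_y = 32.0 sin 40.0° = 20.57 m/s.
Vertical: 0 = 18.3 + 20.57 t − ½(10) t² ⇒ 5.000 t² − 20.57 t − 18.3 = 0.
t = [20.57 + √(423.1 + 366.0)] / 10.00 = 4.866 s.
Horizontal: R = v_x · t = 24.51 × 4.866 = 119 m.

119 m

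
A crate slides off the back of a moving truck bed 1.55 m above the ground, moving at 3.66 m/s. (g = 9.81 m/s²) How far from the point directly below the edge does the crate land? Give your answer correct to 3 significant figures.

Initial vertical velocity is zero, so the fall time comes from h = ½ g t²: t = √(2 × 1.55 / 9.81) = 0.5621 s.
Horizontal motion is uniform at 3.66 m/s, so x = 3.66 × 0.5621 = 2.06 m.

2.06 m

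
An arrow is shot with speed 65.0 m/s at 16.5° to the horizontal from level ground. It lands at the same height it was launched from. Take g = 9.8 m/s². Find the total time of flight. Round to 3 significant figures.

3.77 s

Vertical component: v_y = 65.0 sin 16.5° = 18.46 m/s.
For a projectile landing at launch height, time of flight is t = 2 v_y / g = 2 × 18.46 / 9.8 = 3.77 s.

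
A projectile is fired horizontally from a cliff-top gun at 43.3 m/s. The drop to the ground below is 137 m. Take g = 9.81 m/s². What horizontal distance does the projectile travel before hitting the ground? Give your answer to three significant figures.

Initial vertical velocity is zero, so the fall time comes from h = ½ g t²: t = √(2 × 137 / 9.81) = 5.285 s.
Horizontal motion is uniform at 43.3 m/s, so x = 43.3 × 5.285 = 229 m.

229 m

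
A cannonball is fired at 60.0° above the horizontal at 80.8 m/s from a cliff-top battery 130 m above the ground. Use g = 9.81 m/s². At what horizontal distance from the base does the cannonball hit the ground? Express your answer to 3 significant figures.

644 m

Components: v_x = 80.8 cos 60.0° = 40.40 m/s, v_y = 80.8 sin 60.0° = 69.97 m/s.
Vertical: 0 = 130 + 69.97 t − ½(9.81) t² ⇒ 4.905 t² − 69.97 t − 130 = 0.
t = [69.97 + √(4896 + 2551)] / 9.810 = 15.93 s.
Horizontal: R = v_x · t = 40.40 × 15.93 = 644 m.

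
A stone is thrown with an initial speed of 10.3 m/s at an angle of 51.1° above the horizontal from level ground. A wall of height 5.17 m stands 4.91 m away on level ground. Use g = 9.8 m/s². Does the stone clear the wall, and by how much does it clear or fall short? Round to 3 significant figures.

v_x = 10.3 cos 51.1° = 6.468 m/s; v_y0 = 10.3 sin 51.1° = 8.016 m/s.
Time to reach the wall: t = 4.91 / 6.468 = 0.7591 s.
Height at that point: y = 8.016×0.7591 − 4.900×0.7591² = 3.261 m.
That is 5.17 − 3.261 = 1.91 m below the top of the wall, so the stone does not clear it.

No — it falls 1.91 m short of clearing the wall.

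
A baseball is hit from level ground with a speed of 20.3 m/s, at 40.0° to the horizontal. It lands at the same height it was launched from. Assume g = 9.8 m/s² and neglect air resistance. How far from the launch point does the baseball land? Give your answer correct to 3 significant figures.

41.4 m

For level ground, R = v₀² sin(2θ) / g.
sin(2 × 40.0°) = sin 80.00° = 0.9848.
R = (20.3)² × 0.9848 / 9.8 = 41.4 m.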